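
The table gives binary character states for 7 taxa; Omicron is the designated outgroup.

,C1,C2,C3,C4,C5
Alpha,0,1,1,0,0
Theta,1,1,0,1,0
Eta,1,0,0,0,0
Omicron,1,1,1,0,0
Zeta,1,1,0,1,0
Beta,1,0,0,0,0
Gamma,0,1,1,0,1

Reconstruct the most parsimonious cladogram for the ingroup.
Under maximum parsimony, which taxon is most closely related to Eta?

Character polarity is set by the outgroup: the derived state is whichever differs from the outgroup's state, so for C1, C2, C3 the derived state is '0', and for the remaining characters it is '1'.
C1 (derived state '0') is shared by Alpha and Gamma — a synapomorphy uniting that clade.
C2 (derived state '0') is shared by Beta and Eta — a synapomorphy uniting that clade.
C3 (derived state '0') is shared by Beta, Eta, Theta, and Zeta — a synapomorphy uniting that clade.
Only Theta and Zeta show the derived state '1' for C4, supporting them as a clade.
C5 (derived state '1') is unique to Gamma (autapomorphy; uninformative for grouping).
Most parsimonious ingroup topology: ((Gamma,Alpha),((Zeta,Theta),(Eta,Beta))).
Eta and Beta form a cherry on this tree, so they are sister taxa.

Beta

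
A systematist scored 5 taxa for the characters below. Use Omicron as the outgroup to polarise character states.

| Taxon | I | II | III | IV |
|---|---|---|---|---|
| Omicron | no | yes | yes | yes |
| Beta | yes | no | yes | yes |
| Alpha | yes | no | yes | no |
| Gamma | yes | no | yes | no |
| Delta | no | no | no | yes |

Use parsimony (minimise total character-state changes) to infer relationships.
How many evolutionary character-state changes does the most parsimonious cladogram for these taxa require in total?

4

Character polarity is set by the outgroup: the derived state is whichever differs from the outgroup's state, so for II, III, IV the derived state is 'no', and for the remaining characters it is 'yes'.
I (derived state 'yes') is shared by Alpha, Beta, and Gamma — a synapomorphy uniting that clade.
II (derived state 'no') is shared by all ingroup taxa — unites the whole ingroup.
III (derived state 'no') is unique to Delta (autapomorphy; uninformative for grouping).
IV (derived state 'no') is shared by Alpha and Gamma — a synapomorphy uniting that clade.
Most parsimonious ingroup topology: ((Beta,(Alpha,Gamma)),Delta).
Changes per character on this tree: I: 1; II: 1; III: 1; IV: 1.
Total = 4.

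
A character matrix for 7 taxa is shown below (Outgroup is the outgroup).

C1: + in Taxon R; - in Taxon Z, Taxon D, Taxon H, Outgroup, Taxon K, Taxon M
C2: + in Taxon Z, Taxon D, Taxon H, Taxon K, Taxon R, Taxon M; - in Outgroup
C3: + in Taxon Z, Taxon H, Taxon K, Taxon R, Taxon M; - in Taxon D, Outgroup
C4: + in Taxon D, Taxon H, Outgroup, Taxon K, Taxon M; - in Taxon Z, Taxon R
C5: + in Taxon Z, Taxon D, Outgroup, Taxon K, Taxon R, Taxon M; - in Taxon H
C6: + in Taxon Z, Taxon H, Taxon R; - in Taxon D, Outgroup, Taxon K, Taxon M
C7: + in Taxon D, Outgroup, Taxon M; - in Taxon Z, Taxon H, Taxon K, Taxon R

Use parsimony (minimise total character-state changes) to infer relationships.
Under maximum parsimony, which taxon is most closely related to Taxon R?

Character polarity is set by the outgroup: the derived state is whichever differs from the outgroup's state, so for C4, C5, C7 the derived state is '-', and for the remaining characters it is '+'.
C1: derived state '+' in Taxon R only — an autapomorphy, so it tells us nothing about relationships among taxa.
All ingroup taxa share the derived state '+' for C2; it defines the ingroup but does not resolve relationships within it.
C3: derived state '+' in Taxon H, Taxon K, Taxon M, Taxon R, and Taxon Z only — synapomorphy for {Taxon H, Taxon K, Taxon M, Taxon R, Taxon Z}.
C4: derived state '-' in Taxon R and Taxon Z only — synapomorphy for {Taxon R, Taxon Z}.
C5: derived state '-' in Taxon H only — an autapomorphy, so it tells us nothing about relationships among taxa.
C6: derived state '+' in Taxon H, Taxon R, and Taxon Z only — synapomorphy for {Taxon H, Taxon R, Taxon Z}.
Only Taxon H, Taxon K, Taxon R, and Taxon Z show the derived state '-' for C7, supporting them as a clade.
Most parsimonious ingroup topology: (((((Taxon Z,Taxon R),Taxon H),Taxon K),Taxon M),Taxon D).
Taxon R and Taxon Z form a cherry on this tree, so they are sister taxa.

Taxon Z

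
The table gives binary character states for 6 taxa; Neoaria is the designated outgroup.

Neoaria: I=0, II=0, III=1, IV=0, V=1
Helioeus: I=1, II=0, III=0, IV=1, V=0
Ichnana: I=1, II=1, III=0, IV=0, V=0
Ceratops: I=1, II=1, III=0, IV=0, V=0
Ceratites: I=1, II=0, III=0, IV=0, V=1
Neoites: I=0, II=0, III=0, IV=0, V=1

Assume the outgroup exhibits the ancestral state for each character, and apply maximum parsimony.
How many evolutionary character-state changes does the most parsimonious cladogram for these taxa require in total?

Character polarity is set by the outgroup: the derived state is whichever differs from the outgroup's state, so for III, V the derived state is '0', and for the remaining characters it is '1'.
I (derived state '1') is shared by Ceratites, Ceratops, Helioeus, and Ichnana — a synapomorphy uniting that clade.
Only Ceratops and Ichnana show the derived state '1' for II, supporting them as a clade.
III (derived state '0') is shared by all ingroup taxa — unites the whole ingroup.
IV (derived state '1') is unique to Helioeus (autapomorphy; uninformative for grouping).
V (derived state '0') is shared by Ceratops, Helioeus, and Ichnana — a synapomorphy uniting that clade.
Most parsimonious ingroup topology: (((Helioeus,(Ichnana,Ceratops)),Ceratites),Neoites).
Changes per character on this tree: I: 1; II: 1; III: 1; IV: 1; V: 1.
Total = 5.

5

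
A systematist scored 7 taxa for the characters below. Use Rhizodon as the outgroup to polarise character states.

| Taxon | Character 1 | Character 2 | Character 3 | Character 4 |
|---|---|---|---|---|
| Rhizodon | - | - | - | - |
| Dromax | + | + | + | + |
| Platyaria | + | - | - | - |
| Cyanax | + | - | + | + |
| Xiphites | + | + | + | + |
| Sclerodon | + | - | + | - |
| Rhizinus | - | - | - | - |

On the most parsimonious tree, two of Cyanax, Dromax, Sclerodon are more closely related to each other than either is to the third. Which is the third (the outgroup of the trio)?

Sclerodon

The outgroup has state '-' for every character, so '+' is the derived state throughout.
Character 1: derived state '+' in Cyanax, Dromax, Platyaria, Sclerodon, and Xiphites only — synapomorphy for {Cyanax, Dromax, Platyaria, Sclerodon, Xiphites}.
Character 2 (derived state '+') is shared by Dromax and Xiphites — a synapomorphy uniting that clade.
Character 3 (derived state '+') is shared by Cyanax, Dromax, Sclerodon, and Xiphites — a synapomorphy uniting that clade.
Character 4 (derived state '+') is shared by Cyanax, Dromax, and Xiphites — a synapomorphy uniting that clade.
Most parsimonious ingroup topology: (((((Dromax,Xiphites),Cyanax),Sclerodon),Platyaria),Rhizinus).
Cyanax and Dromax share a more recent common ancestor with each other than either does with Sclerodon, so Sclerodon is the least closely related of the three.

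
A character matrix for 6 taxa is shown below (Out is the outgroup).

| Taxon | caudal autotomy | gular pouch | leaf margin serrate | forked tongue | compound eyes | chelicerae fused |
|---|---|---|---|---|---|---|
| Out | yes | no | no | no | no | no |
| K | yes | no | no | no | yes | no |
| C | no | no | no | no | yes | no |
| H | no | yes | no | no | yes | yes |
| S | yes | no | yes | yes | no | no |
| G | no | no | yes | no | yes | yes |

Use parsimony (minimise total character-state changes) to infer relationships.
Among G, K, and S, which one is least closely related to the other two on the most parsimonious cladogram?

Character polarity is set by the outgroup: the derived state is whichever differs from the outgroup's state, so for caudal autotomy the derived state is 'no', and for the remaining characters it is 'yes'.
caudal autotomy: derived state 'no' in C, G, and H only — synapomorphy for {C, G, H}.
gular pouch (derived state 'yes') is unique to H (autapomorphy; uninformative for grouping).
leaf margin serrate groups G and S, which is incompatible with the clades supported by the remaining characters; treating it as convergent (homoplasy) costs fewer steps than any alternative tree.
forked tongue (derived state 'yes') is unique to S (autapomorphy; uninformative for grouping).
compound eyes: derived state 'yes' in C, G, H, and K only — synapomorphy for {C, G, H, K}.
chelicerae fused: derived state 'yes' in G and H only — synapomorphy for {G, H}.
Most parsimonious ingroup topology: ((K,(C,(H,G))),S).
G and K share a more recent common ancestor with each other than either does with S, so S is the least closely related of the three.

S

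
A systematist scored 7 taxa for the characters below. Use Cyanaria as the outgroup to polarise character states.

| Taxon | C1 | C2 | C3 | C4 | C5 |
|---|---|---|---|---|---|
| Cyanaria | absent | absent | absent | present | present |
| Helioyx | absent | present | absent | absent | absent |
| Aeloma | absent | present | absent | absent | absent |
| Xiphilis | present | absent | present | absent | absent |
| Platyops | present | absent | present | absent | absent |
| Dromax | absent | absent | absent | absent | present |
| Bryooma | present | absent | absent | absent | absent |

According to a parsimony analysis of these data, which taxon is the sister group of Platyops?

Xiphilis

Character polarity is set by the outgroup: the derived state is whichever differs from the outgroup's state, so for C4, C5 the derived state is 'absent', and for the remaining characters it is 'present'.
Only Bryooma, Platyops, and Xiphilis show the derived state 'present' for C1, supporting them as a clade.
Only Aeloma and Helioyx show the derived state 'present' for C2, supporting them as a clade.
Only Platyops and Xiphilis show the derived state 'present' for C3, supporting them as a clade.
C4 (derived state 'absent') is shared by all ingroup taxa — unites the whole ingroup.
C5: derived state 'absent' in Aeloma, Bryooma, Helioyx, Platyops, and Xiphilis only — synapomorphy for {Aeloma, Bryooma, Helioyx, Platyops, Xiphilis}.
Most parsimonious ingroup topology: (((Helioyx,Aeloma),((Xiphilis,Platyops),Bryooma)),Dromax).
Platyops and Xiphilis form a cherry on this tree, so they are sister taxa.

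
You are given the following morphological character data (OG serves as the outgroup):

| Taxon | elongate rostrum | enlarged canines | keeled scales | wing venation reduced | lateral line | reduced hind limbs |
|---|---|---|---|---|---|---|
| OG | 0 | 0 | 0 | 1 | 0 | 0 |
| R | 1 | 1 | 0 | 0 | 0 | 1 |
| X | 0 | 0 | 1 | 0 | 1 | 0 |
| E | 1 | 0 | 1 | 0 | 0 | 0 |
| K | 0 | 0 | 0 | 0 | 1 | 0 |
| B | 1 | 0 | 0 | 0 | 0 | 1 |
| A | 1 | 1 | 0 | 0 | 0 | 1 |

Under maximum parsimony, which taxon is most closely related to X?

K

Character polarity is set by the outgroup: the derived state is whichever differs from the outgroup's state, so for wing venation reduced the derived state is '0', and for the remaining characters it is '1'.
Only A, B, E, and R show the derived state '1' for elongate rostrum, supporting them as a clade.
Only A and R show the derived state '1' for enlarged canines, supporting them as a clade.
keeled scales groups E and X, which is incompatible with the clades supported by the remaining characters; treating it as convergent (homoplasy) costs fewer steps than any alternative tree.
wing venation reduced (derived state '0') is shared by all ingroup taxa — unites the whole ingroup.
Only K and X show the derived state '1' for lateral line, supporting them as a clade.
reduced hind limbs (derived state '1') is shared by A, B, and R — a synapomorphy uniting that clade.
Most parsimonious ingroup topology: ((((R,A),B),E),(X,K)).
X and K form a cherry on this tree, so they are sister taxa.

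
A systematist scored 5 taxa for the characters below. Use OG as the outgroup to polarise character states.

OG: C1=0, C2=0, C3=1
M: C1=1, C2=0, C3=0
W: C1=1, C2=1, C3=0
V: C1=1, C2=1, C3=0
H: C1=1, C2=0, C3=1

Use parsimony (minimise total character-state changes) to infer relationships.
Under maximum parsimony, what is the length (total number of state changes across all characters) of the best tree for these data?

3

Character polarity is set by the outgroup: the derived state is whichever differs from the outgroup's state, so for C3 the derived state is '0', and for the remaining characters it is '1'.
C1 (derived state '1') is shared by all ingroup taxa — unites the whole ingroup.
Only V and W show the derived state '1' for C2, supporting them as a clade.
C3 (derived state '0') is shared by M, V, and W — a synapomorphy uniting that clade.
Most parsimonious ingroup topology: ((M,(W,V)),H).
Changes per character on this tree: C1: 1; C2: 1; C3: 1.
Total = 3.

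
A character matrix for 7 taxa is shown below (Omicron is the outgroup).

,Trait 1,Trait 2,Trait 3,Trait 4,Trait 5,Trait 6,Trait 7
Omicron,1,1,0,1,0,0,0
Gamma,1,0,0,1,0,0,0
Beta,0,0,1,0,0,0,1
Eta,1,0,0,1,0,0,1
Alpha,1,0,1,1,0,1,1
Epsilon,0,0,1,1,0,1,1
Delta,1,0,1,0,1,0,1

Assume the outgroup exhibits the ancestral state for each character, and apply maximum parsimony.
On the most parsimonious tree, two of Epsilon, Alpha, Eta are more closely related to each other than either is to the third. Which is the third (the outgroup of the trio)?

Eta

Character polarity is set by the outgroup: the derived state is whichever differs from the outgroup's state, so for Trait 1, Trait 2, Trait 4 the derived state is '0', and for the remaining characters it is '1'.
Trait 1 groups Beta and Epsilon, which is incompatible with the clades supported by the remaining characters; treating it as convergent (homoplasy) costs fewer steps than any alternative tree.
Trait 2 (derived state '0') is shared by all ingroup taxa — unites the whole ingroup.
Trait 3 (derived state '1') is shared by Alpha, Beta, Delta, and Epsilon — a synapomorphy uniting that clade.
Trait 4: derived state '0' in Beta and Delta only — synapomorphy for {Beta, Delta}.
Trait 5: derived state '1' in Delta only — an autapomorphy, so it tells us nothing about relationships among taxa.
Trait 6 (derived state '1') is shared by Alpha and Epsilon — a synapomorphy uniting that clade.
Trait 7: derived state '1' in Alpha, Beta, Delta, Epsilon, and Eta only — synapomorphy for {Alpha, Beta, Delta, Epsilon, Eta}.
Most parsimonious ingroup topology: ((((Alpha,Epsilon),(Delta,Beta)),Eta),Gamma).
Epsilon and Alpha share a more recent common ancestor with each other than either does with Eta, so Eta is the least closely related of the three.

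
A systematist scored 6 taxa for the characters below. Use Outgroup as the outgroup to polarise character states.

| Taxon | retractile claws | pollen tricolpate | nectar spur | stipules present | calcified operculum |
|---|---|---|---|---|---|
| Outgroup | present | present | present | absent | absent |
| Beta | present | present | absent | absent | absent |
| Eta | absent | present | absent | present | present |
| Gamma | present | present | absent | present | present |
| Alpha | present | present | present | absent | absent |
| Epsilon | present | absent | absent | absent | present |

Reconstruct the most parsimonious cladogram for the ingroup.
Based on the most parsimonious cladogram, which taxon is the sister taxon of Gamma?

Character polarity is set by the outgroup: the derived state is whichever differs from the outgroup's state, so for retractile claws, pollen tricolpate, nectar spur the derived state is 'absent', and for the remaining characters it is 'present'.
retractile claws: derived state 'absent' in Eta only — an autapomorphy, so it tells us nothing about relationships among taxa.
pollen tricolpate (derived state 'absent') is unique to Epsilon (autapomorphy; uninformative for grouping).
nectar spur: derived state 'absent' in Beta, Epsilon, Eta, and Gamma only — synapomorphy for {Beta, Epsilon, Eta, Gamma}.
Only Eta and Gamma show the derived state 'present' for stipules present, supporting them as a clade.
Only Epsilon, Eta, and Gamma show the derived state 'present' for calcified operculum, supporting them as a clade.
Most parsimonious ingroup topology: ((Beta,((Eta,Gamma),Epsilon)),Alpha).
Gamma and Eta form a cherry on this tree, so they are sister taxa.

Eta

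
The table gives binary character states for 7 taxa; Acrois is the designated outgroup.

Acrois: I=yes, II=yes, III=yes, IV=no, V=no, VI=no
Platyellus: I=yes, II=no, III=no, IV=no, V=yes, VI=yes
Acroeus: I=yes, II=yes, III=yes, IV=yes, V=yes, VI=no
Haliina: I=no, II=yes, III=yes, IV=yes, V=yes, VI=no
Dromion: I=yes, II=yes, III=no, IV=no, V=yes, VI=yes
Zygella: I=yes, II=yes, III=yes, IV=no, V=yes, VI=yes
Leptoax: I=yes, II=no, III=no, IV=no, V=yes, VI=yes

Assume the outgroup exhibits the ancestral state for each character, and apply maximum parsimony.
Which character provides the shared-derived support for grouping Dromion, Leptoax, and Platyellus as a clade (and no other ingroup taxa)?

III

Character polarity is set by the outgroup: the derived state is whichever differs from the outgroup's state, so for I, II, III the derived state is 'no', and for the remaining characters it is 'yes'.
I: derived state 'no' in Haliina only — an autapomorphy, so it tells us nothing about relationships among taxa.
Only Leptoax and Platyellus show the derived state 'no' for II, supporting them as a clade.
III: derived state 'no' in Dromion, Leptoax, and Platyellus only — synapomorphy for {Dromion, Leptoax, Platyellus}.
IV: derived state 'yes' in Acroeus and Haliina only — synapomorphy for {Acroeus, Haliina}.
V (derived state 'yes') is shared by all ingroup taxa — unites the whole ingroup.
VI (derived state 'yes') is shared by Dromion, Leptoax, Platyellus, and Zygella — a synapomorphy uniting that clade.
Most parsimonious ingroup topology: ((((Platyellus,Leptoax),Dromion),Zygella),(Acroeus,Haliina)).
The clade {Dromion, Leptoax, Platyellus} is supported by III: its derived state 'no' occurs in exactly those taxa and in no other taxon (including the outgroup).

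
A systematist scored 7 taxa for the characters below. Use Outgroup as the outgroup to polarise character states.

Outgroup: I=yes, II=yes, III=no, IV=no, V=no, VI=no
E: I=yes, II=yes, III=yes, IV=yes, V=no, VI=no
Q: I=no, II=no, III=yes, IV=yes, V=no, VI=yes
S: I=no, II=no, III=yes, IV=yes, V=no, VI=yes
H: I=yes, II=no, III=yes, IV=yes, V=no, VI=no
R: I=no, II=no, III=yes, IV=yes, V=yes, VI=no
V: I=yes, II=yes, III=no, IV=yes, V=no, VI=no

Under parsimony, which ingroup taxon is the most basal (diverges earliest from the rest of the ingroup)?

V

Character polarity is set by the outgroup: the derived state is whichever differs from the outgroup's state, so for I, II the derived state is 'no', and for the remaining characters it is 'yes'.
Only Q, R, and S show the derived state 'no' for I, supporting them as a clade.
II (derived state 'no') is shared by H, Q, R, and S — a synapomorphy uniting that clade.
Only E, H, Q, R, and S show the derived state 'yes' for III, supporting them as a clade.
IV (derived state 'yes') is shared by all ingroup taxa — unites the whole ingroup.
V: derived state 'yes' in R only — an autapomorphy, so it tells us nothing about relationships among taxa.
VI (derived state 'yes') is shared by Q and S — a synapomorphy uniting that clade.
Most parsimonious ingroup topology: ((E,(((Q,S),R),H)),V).
V is sister to the clade containing all other ingroup taxa, so it is the earliest-diverging (most basal) ingroup lineage.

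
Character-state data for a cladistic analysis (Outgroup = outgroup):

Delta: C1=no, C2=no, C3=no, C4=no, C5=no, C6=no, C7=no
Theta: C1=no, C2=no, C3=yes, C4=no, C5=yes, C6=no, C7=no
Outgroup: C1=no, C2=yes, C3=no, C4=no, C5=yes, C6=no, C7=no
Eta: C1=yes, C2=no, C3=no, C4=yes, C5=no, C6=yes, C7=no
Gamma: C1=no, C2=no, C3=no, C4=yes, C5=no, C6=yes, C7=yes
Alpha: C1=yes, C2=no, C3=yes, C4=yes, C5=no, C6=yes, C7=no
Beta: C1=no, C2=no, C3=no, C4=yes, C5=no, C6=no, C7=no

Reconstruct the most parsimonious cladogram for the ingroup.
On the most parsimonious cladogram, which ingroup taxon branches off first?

Theta

Character polarity is set by the outgroup: the derived state is whichever differs from the outgroup's state, so for C2, C5 the derived state is 'no', and for the remaining characters it is 'yes'.
C1 (derived state 'yes') is shared by Alpha and Eta — a synapomorphy uniting that clade.
C2 (derived state 'no') is shared by all ingroup taxa — unites the whole ingroup.
C3 (state 'yes') occurs in Alpha and Theta but conflicts with the nesting implied by the other characters — most parsimoniously interpreted as homoplasy.
Only Alpha, Beta, Eta, and Gamma show the derived state 'yes' for C4, supporting them as a clade.
Only Alpha, Beta, Delta, Eta, and Gamma show the derived state 'no' for C5, supporting them as a clade.
C6 (derived state 'yes') is shared by Alpha, Eta, and Gamma — a synapomorphy uniting that clade.
C7 (derived state 'yes') is unique to Gamma (autapomorphy; uninformative for grouping).
Most parsimonious ingroup topology: (((((Eta,Alpha),Gamma),Beta),Delta),Theta).
Theta is sister to the clade containing all other ingroup taxa, so it is the earliest-diverging (most basal) ingroup lineage.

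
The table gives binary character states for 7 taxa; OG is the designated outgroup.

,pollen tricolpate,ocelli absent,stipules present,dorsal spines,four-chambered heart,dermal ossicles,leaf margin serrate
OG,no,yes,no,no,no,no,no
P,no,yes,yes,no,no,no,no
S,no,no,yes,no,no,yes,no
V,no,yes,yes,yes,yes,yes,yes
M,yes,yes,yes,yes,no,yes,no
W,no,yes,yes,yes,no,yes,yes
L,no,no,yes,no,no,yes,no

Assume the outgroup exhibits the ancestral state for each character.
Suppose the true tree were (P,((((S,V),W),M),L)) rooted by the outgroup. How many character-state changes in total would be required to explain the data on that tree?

10

Map each character onto (P,((((S,V),W),M),L)) (rooted by OG) and count the minimum state changes it requires (Fitch parsimony):
pollen tricolpate: 1; ocelli absent: 2; stipules present: 1; dorsal spines: 2; four-chambered heart: 1; dermal ossicles: 1; leaf margin serrate: 2.
Total tree length = 10.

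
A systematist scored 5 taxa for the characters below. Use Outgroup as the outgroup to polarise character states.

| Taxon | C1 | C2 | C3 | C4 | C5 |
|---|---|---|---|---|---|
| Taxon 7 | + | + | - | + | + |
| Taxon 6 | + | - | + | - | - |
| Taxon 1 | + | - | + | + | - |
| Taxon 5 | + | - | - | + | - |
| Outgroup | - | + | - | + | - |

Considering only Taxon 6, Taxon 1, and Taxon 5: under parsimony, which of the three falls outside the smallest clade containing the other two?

Character polarity is set by the outgroup: the derived state is whichever differs from the outgroup's state, so for C2, C4 the derived state is '-', and for the remaining characters it is '+'.
All ingroup taxa share the derived state '+' for C1; it defines the ingroup but does not resolve relationships within it.
C2 (derived state '-') is shared by Taxon 1, Taxon 5, and Taxon 6 — a synapomorphy uniting that clade.
C3: derived state '+' in Taxon 1 and Taxon 6 only — synapomorphy for {Taxon 1, Taxon 6}.
C4 (derived state '-') is unique to Taxon 6 (autapomorphy; uninformative for grouping).
C5 (derived state '+') is unique to Taxon 7 (autapomorphy; uninformative for grouping).
Most parsimonious ingroup topology: ((Taxon 5,(Taxon 1,Taxon 6)),Taxon 7).
Taxon 1 and Taxon 6 share a more recent common ancestor with each other than either does with Taxon 5, so Taxon 5 is the least closely related of the three.

Taxon 5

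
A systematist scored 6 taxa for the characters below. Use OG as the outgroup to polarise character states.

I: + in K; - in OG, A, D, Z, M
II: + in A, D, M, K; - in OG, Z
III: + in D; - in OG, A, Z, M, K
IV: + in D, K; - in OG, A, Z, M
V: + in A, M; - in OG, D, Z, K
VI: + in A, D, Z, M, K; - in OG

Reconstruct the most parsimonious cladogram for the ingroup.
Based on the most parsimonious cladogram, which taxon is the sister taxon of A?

M

The outgroup has state '-' for every character, so '+' is the derived state throughout.
I (derived state '+') is unique to K (autapomorphy; uninformative for grouping).
II (derived state '+') is shared by A, D, K, and M — a synapomorphy uniting that clade.
III (derived state '+') is unique to D (autapomorphy; uninformative for grouping).
Only D and K show the derived state '+' for IV, supporting them as a clade.
V (derived state '+') is shared by A and M — a synapomorphy uniting that clade.
All ingroup taxa share the derived state '+' for VI; it defines the ingroup but does not resolve relationships within it.
Most parsimonious ingroup topology: (((A,M),(D,K)),Z).
A and M form a cherry on this tree, so they are sister taxa.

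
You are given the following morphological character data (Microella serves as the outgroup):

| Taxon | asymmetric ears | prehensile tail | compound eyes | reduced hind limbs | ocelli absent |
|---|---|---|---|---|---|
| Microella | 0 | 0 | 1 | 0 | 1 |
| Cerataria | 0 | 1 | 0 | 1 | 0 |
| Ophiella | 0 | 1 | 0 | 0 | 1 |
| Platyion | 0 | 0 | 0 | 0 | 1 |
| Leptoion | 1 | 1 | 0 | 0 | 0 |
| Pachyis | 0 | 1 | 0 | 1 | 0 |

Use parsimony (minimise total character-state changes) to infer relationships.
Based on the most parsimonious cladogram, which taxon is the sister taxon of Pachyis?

Character polarity is set by the outgroup: the derived state is whichever differs from the outgroup's state, so for compound eyes, ocelli absent the derived state is '0', and for the remaining characters it is '1'.
asymmetric ears (derived state '1') is unique to Leptoion (autapomorphy; uninformative for grouping).
prehensile tail (derived state '1') is shared by Cerataria, Leptoion, Ophiella, and Pachyis — a synapomorphy uniting that clade.
All ingroup taxa share the derived state '0' for compound eyes; it defines the ingroup but does not resolve relationships within it.
reduced hind limbs (derived state '1') is shared by Cerataria and Pachyis — a synapomorphy uniting that clade.
ocelli absent: derived state '0' in Cerataria, Leptoion, and Pachyis only — synapomorphy for {Cerataria, Leptoion, Pachyis}.
Most parsimonious ingroup topology: ((((Cerataria,Pachyis),Leptoion),Ophiella),Platyion).
Pachyis and Cerataria form a cherry on this tree, so they are sister taxa.

Cerataria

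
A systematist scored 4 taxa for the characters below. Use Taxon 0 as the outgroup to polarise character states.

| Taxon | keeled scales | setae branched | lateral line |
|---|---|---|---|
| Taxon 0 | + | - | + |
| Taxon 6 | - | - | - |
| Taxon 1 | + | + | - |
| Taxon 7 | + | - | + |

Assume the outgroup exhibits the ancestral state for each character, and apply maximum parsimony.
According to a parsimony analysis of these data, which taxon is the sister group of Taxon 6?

Taxon 1

Character polarity is set by the outgroup: the derived state is whichever differs from the outgroup's state, so for keeled scales, lateral line the derived state is '-', and for the remaining characters it is '+'.
keeled scales (derived state '-') is unique to Taxon 6 (autapomorphy; uninformative for grouping).
setae branched: derived state '+' in Taxon 1 only — an autapomorphy, so it tells us nothing about relationships among taxa.
lateral line (derived state '-') is shared by Taxon 1 and Taxon 6 — a synapomorphy uniting that clade.
Most parsimonious ingroup topology: ((Taxon 6,Taxon 1),Taxon 7).
Taxon 6 and Taxon 1 form a cherry on this tree, so they are sister taxa.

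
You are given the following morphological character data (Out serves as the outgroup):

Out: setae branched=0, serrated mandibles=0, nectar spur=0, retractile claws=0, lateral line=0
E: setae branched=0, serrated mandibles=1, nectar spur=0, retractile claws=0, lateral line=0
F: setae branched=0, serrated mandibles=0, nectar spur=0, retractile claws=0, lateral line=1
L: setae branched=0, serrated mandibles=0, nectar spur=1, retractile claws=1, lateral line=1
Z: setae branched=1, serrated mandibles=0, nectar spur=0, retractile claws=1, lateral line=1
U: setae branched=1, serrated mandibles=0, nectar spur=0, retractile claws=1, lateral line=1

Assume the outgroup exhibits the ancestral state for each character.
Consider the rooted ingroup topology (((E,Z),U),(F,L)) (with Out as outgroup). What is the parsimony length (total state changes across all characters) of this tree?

9

Map each character onto (((E,Z),U),(F,L)) (rooted by Out) and count the minimum state changes it requires (Fitch parsimony):
setae branched: 2; serrated mandibles: 1; nectar spur: 1; retractile claws: 3; lateral line: 2.
Total tree length = 9.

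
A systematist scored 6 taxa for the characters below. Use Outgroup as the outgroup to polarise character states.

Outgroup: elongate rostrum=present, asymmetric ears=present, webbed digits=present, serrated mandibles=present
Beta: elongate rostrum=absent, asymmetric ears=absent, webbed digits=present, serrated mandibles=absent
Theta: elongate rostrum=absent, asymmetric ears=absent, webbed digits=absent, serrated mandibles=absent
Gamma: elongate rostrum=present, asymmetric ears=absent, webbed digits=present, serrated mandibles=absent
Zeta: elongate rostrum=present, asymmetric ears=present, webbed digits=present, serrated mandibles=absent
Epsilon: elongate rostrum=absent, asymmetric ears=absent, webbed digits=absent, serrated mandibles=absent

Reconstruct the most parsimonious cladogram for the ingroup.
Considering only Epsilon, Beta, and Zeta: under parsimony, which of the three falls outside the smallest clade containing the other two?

The outgroup has state 'present' for every character, so 'absent' is the derived state throughout.
elongate rostrum: derived state 'absent' in Beta, Epsilon, and Theta only — synapomorphy for {Beta, Epsilon, Theta}.
asymmetric ears: derived state 'absent' in Beta, Epsilon, Gamma, and Theta only — synapomorphy for {Beta, Epsilon, Gamma, Theta}.
webbed digits: derived state 'absent' in Epsilon and Theta only — synapomorphy for {Epsilon, Theta}.
All ingroup taxa share the derived state 'absent' for serrated mandibles; it defines the ingroup but does not resolve relationships within it.
Most parsimonious ingroup topology: (((Beta,(Theta,Epsilon)),Gamma),Zeta).
Beta and Epsilon share a more recent common ancestor with each other than either does with Zeta, so Zeta is the least closely related of the three.

Zeta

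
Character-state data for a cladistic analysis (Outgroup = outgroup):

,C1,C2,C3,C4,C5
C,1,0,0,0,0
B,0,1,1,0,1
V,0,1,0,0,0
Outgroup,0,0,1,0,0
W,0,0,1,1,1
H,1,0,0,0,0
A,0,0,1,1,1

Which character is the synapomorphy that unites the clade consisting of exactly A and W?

C4

Character polarity is set by the outgroup: the derived state is whichever differs from the outgroup's state, so for C3 the derived state is '0', and for the remaining characters it is '1'.
C1: derived state '1' in C and H only — synapomorphy for {C, H}.
C2 (state '1') occurs in B and V but conflicts with the nesting implied by the other characters — most parsimoniously interpreted as homoplasy.
Only C, H, and V show the derived state '0' for C3, supporting them as a clade.
C4 (derived state '1') is shared by A and W — a synapomorphy uniting that clade.
C5 (derived state '1') is shared by A, B, and W — a synapomorphy uniting that clade.
Most parsimonious ingroup topology: (((W,A),B),(V,(C,H))).
The clade {A, W} is supported by C4: its derived state '1' occurs in exactly those taxa and in no other taxon (including the outgroup).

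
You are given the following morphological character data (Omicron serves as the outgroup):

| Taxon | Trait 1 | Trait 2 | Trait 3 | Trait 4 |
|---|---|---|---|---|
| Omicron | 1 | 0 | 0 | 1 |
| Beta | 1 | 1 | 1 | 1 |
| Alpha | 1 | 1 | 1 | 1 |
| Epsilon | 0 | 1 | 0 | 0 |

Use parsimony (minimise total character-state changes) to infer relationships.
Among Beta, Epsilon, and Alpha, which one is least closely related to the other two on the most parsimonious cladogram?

Epsilon

Character polarity is set by the outgroup: the derived state is whichever differs from the outgroup's state, so for Trait 1, Trait 4 the derived state is '0', and for the remaining characters it is '1'.
Trait 1 (derived state '0') is unique to Epsilon (autapomorphy; uninformative for grouping).
All ingroup taxa share the derived state '1' for Trait 2; it defines the ingroup but does not resolve relationships within it.
Trait 3 (derived state '1') is shared by Alpha and Beta — a synapomorphy uniting that clade.
Trait 4: derived state '0' in Epsilon only — an autapomorphy, so it tells us nothing about relationships among taxa.
Most parsimonious ingroup topology: ((Beta,Alpha),Epsilon).
Beta and Alpha share a more recent common ancestor with each other than either does with Epsilon, so Epsilon is the least closely related of the three.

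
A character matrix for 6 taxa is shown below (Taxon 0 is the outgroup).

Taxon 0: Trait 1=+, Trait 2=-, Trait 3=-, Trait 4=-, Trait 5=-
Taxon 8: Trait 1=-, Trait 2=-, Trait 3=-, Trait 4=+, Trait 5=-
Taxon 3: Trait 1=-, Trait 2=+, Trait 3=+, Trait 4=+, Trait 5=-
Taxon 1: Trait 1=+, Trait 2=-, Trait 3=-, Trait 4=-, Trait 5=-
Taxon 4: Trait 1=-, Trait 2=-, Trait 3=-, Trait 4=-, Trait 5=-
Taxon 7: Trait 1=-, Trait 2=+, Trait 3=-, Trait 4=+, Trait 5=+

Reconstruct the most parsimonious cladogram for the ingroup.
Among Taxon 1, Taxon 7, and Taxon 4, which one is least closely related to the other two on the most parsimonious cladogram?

Character polarity is set by the outgroup: the derived state is whichever differs from the outgroup's state, so for Trait 1 the derived state is '-', and for the remaining characters it is '+'.
Only Taxon 3, Taxon 4, Taxon 7, and Taxon 8 show the derived state '-' for Trait 1, supporting them as a clade.
Trait 2 (derived state '+') is shared by Taxon 3 and Taxon 7 — a synapomorphy uniting that clade.
Trait 3 (derived state '+') is unique to Taxon 3 (autapomorphy; uninformative for grouping).
Trait 4 (derived state '+') is shared by Taxon 3, Taxon 7, and Taxon 8 — a synapomorphy uniting that clade.
Trait 5 (derived state '+') is unique to Taxon 7 (autapomorphy; uninformative for grouping).
Most parsimonious ingroup topology: (((Taxon 8,(Taxon 3,Taxon 7)),Taxon 4),Taxon 1).
Taxon 7 and Taxon 4 share a more recent common ancestor with each other than either does with Taxon 1, so Taxon 1 is the least closely related of the three.

Taxon 1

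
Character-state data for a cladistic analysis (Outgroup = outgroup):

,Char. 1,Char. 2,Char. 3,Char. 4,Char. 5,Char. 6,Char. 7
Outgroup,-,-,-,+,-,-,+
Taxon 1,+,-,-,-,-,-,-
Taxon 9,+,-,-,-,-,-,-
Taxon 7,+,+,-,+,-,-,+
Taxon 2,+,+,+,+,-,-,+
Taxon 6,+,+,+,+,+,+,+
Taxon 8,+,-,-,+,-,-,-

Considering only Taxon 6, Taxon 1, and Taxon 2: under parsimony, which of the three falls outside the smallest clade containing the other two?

Taxon 1

Character polarity is set by the outgroup: the derived state is whichever differs from the outgroup's state, so for Char. 4, Char. 7 the derived state is '-', and for the remaining characters it is '+'.
All ingroup taxa share the derived state '+' for Char. 1; it defines the ingroup but does not resolve relationships within it.
Char. 2 (derived state '+') is shared by Taxon 2, Taxon 6, and Taxon 7 — a synapomorphy uniting that clade.
Char. 3 (derived state '+') is shared by Taxon 2 and Taxon 6 — a synapomorphy uniting that clade.
Only Taxon 1 and Taxon 9 show the derived state '-' for Char. 4, supporting them as a clade.
Char. 5: derived state '+' in Taxon 6 only — an autapomorphy, so it tells us nothing about relationships among taxa.
Char. 6: derived state '+' in Taxon 6 only — an autapomorphy, so it tells us nothing about relationships among taxa.
Char. 7: derived state '-' in Taxon 1, Taxon 8, and Taxon 9 only — synapomorphy for {Taxon 1, Taxon 8, Taxon 9}.
Most parsimonious ingroup topology: (((Taxon 1,Taxon 9),Taxon 8),(Taxon 7,(Taxon 2,Taxon 6))).
Taxon 2 and Taxon 6 share a more recent common ancestor with each other than either does with Taxon 1, so Taxon 1 is the least closely related of the three.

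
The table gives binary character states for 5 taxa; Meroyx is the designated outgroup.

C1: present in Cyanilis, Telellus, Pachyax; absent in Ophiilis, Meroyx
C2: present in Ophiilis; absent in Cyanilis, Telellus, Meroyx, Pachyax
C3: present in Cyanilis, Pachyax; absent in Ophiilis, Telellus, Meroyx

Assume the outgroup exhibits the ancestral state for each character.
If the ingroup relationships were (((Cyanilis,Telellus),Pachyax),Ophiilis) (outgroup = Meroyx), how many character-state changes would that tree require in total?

Map each character onto (((Cyanilis,Telellus),Pachyax),Ophiilis) (rooted by Meroyx) and count the minimum state changes it requires (Fitch parsimony):
C1: 1; C2: 1; C3: 2.
Total tree length = 4.

4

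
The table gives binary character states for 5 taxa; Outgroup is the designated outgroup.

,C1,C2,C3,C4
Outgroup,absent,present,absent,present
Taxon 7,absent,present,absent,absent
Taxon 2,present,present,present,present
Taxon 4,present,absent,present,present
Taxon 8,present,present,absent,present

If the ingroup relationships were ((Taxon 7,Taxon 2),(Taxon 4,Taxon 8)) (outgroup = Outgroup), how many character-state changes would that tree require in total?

Map each character onto ((Taxon 7,Taxon 2),(Taxon 4,Taxon 8)) (rooted by Outgroup) and count the minimum state changes it requires (Fitch parsimony):
C1: 2; C2: 1; C3: 2; C4: 1.
Total tree length = 6.

6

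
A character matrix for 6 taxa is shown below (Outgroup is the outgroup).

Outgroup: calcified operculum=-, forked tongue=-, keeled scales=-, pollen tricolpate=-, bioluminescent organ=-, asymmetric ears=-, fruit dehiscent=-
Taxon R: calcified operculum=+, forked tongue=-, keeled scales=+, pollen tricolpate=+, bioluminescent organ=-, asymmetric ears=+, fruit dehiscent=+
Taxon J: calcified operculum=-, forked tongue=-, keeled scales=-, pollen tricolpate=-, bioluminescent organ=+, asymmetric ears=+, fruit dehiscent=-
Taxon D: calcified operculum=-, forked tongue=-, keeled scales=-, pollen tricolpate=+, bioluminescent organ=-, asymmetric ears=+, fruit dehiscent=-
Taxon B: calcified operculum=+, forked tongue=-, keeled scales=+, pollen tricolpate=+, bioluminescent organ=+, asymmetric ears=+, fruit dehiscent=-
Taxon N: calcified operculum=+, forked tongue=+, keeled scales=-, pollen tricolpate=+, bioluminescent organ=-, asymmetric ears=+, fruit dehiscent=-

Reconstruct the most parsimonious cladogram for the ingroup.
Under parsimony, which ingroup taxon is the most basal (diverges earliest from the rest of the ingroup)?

Taxon J

The outgroup has state '-' for every character, so '+' is the derived state throughout.
Only Taxon B, Taxon N, and Taxon R show the derived state '+' for calcified operculum, supporting them as a clade.
forked tongue: derived state '+' in Taxon N only — an autapomorphy, so it tells us nothing about relationships among taxa.
keeled scales (derived state '+') is shared by Taxon B and Taxon R — a synapomorphy uniting that clade.
pollen tricolpate: derived state '+' in Taxon B, Taxon D, Taxon N, and Taxon R only — synapomorphy for {Taxon B, Taxon D, Taxon N, Taxon R}.
bioluminescent organ (state '+') occurs in Taxon B and Taxon J but conflicts with the nesting implied by the other characters — most parsimoniously interpreted as homoplasy.
asymmetric ears (derived state '+') is shared by all ingroup taxa — unites the whole ingroup.
fruit dehiscent: derived state '+' in Taxon R only — an autapomorphy, so it tells us nothing about relationships among taxa.
Most parsimonious ingroup topology: ((((Taxon R,Taxon B),Taxon N),Taxon D),Taxon J).
Taxon J is sister to the clade containing all other ingroup taxa, so it is the earliest-diverging (most basal) ingroup lineage.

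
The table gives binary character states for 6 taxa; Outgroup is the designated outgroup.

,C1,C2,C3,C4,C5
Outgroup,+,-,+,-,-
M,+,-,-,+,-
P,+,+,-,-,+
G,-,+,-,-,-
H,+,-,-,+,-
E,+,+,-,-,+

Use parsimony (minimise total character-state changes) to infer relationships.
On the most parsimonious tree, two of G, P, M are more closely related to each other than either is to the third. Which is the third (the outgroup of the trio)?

Character polarity is set by the outgroup: the derived state is whichever differs from the outgroup's state, so for C1, C3 the derived state is '-', and for the remaining characters it is '+'.
C1: derived state '-' in G only — an autapomorphy, so it tells us nothing about relationships among taxa.
C2 (derived state '+') is shared by E, G, and P — a synapomorphy uniting that clade.
All ingroup taxa share the derived state '-' for C3; it defines the ingroup but does not resolve relationships within it.
C4: derived state '+' in H and M only — synapomorphy for {H, M}.
C5 (derived state '+') is shared by E and P — a synapomorphy uniting that clade.
Most parsimonious ingroup topology: ((M,H),((P,E),G)).
G and P share a more recent common ancestor with each other than either does with M, so M is the least closely related of the three.

M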